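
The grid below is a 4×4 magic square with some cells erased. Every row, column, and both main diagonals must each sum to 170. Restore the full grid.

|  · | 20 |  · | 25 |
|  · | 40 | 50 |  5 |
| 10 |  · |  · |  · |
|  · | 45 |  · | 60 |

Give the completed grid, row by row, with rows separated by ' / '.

55 20 70 25 / 75 40 50 5 / 10 65 15 80 / 30 45 35 60

Row 2: 40 + 50 + 5 + ? = 170, so (2,1) = 75.
The remaining cell in column 2 is (3,2) = 170 − 105 = 65.
From column 4, 170 − (25 + 5 + 60) gives (3,4) = 80.
Anti-diagonal must total 170; the given cells sum to 140, so (4,1) = 30.
Row 3 needs 170; the known cells sum to 155, so (3,3) = 15.
Row 4 must total 170; the given cells sum to 135, so (4,3) = 35.
Using column 1: 75 + 10 + 30 + ? → (1,1) = 170 − 115 = 55.
From column 3, 170 − (50 + 15 + 35) gives (1,3) = 70.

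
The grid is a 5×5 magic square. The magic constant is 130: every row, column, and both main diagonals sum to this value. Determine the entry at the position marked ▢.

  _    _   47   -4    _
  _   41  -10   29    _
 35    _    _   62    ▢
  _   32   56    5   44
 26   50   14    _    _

11

From row 4, 130 − (32 + 56 + 5 + 44) gives (4,1) = -7.
The remaining cell in column 3 is (3,3) = 130 − 107 = 23.
Column 4 needs 130; the known cells sum to 92, so (5,4) = 38.
Using anti-diagonal: 29 + 23 + 32 + 26 + ? → (1,5) = 130 − 110 = 20.
Row 5 needs 130; the known cells sum to 128, so (5,5) = 2.
Main diagonal needs 130; the known cells sum to 71, so (1,1) = 59.
Row 1 needs 130; the known cells sum to 122, so (1,2) = 8.
Column 1 must total 130; the given cells sum to 113, so (2,1) = 17.
Column 2: 8 + 41 + 32 + 50 + ? = 130, so (3,2) = -1.
The remaining cell in row 2 is (2,5) = 130 − 77 = 53.
Row 3: 35 + (-1) + 23 + 62 + ? = 130, so (3,5) = 11.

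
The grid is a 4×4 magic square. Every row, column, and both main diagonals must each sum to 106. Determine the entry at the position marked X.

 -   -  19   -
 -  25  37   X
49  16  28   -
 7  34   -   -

Row 3 needs 106; the known cells sum to 93, so (3,4) = 13.
The remaining cell in column 2 is (1,2) = 106 − 75 = 31.
From column 3, 106 − (19 + 37 + 28) gives (4,3) = 22.
The remaining cell in anti-diagonal is (1,4) = 106 − 60 = 46.
From row 1, 106 − (31 + 19 + 46) gives (1,1) = 10.
Row 4 must total 106; the given cells sum to 63, so (4,4) = 43.
Column 1: 10 + 49 + 7 + ? = 106, so (2,1) = 40.
The remaining cell in column 4 is (2,4) = 106 − 102 = 4.

4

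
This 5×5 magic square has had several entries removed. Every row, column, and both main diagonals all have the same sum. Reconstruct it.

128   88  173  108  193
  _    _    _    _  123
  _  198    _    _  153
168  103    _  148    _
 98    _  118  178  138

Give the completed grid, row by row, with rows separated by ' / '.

128 88 173 108 193 / 183 143 78 163 123 / 113 198 133 93 153 / 168 103 188 148 83 / 98 158 118 178 138

Row 1 is already complete: 128 + 88 + 173 + 108 + 193 = 690, so that is the magic constant.
The remaining cell in row 5 is (5,2) = 690 − 532 = 158.
Using column 2: 88 + 198 + 103 + 158 + ? → (2,2) = 690 − 547 = 143.
Column 5 needs 690; the known cells sum to 607, so (4,5) = 83.
Main diagonal: 128 + 143 + 148 + 138 + ? = 690, so (3,3) = 133.
Using anti-diagonal: 193 + 133 + 103 + 98 + ? → (2,4) = 690 − 527 = 163.
The remaining cell in row 4 is (4,3) = 690 − 502 = 188.
Using column 3: 173 + 133 + 188 + 118 + ? → (2,3) = 690 − 612 = 78.
Column 4: 108 + 163 + 148 + 178 + ? = 690, so (3,4) = 93.
The remaining cell in row 2 is (2,1) = 690 − 507 = 183.
Row 3 needs 690; the known cells sum to 577, so (3,1) = 113.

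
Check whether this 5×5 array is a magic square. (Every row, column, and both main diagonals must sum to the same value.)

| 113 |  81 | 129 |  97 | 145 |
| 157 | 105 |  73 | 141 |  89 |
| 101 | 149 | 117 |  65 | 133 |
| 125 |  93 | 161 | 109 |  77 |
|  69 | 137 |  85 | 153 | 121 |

Row 1: 113 + 81 + 129 + 97 + 145 = 565.
Row 2: 157 + 105 + 73 + 141 + 89 = 565.
Row 3: 101 + 149 + 117 + 65 + 133 = 565.
Row 4: 125 + 93 + 161 + 109 + 77 = 565.
Row 5: 69 + 137 + 85 + 153 + 121 = 565.
Column 1: 113 + 157 + 101 + 125 + 69 = 565.
Column 2: 81 + 105 + 149 + 93 + 137 = 565.
Column 3: 129 + 73 + 117 + 161 + 85 = 565.
Column 4: 97 + 141 + 65 + 109 + 153 = 565.
Column 5: 145 + 89 + 133 + 77 + 121 = 565.
Main diagonal: 113 + 105 + 117 + 109 + 121 = 565.
Anti-diagonal: 145 + 141 + 117 + 93 + 69 = 565.
All lines sum to 565.

Yes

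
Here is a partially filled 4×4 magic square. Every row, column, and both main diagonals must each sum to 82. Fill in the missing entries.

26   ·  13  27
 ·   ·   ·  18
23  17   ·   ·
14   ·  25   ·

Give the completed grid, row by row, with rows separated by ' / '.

26 16 13 27 / 19 21 24 18 / 23 17 20 22 / 14 28 25 15

Using row 1: 26 + 13 + 27 + ? → (1,2) = 82 − 66 = 16.
Using column 1: 26 + 23 + 14 + ? → (2,1) = 82 − 63 = 19.
From anti-diagonal, 82 − (27 + 17 + 14) gives (2,3) = 24.
From row 2, 82 − (19 + 24 + 18) gives (2,2) = 21.
Column 2 must total 82; the given cells sum to 54, so (4,2) = 28.
Column 3: 13 + 24 + 25 + ? = 82, so (3,3) = 20.
Main diagonal: 26 + 21 + 20 + ? = 82, so (4,4) = 15.
Row 3: 23 + 17 + 20 + ? = 82, so (3,4) = 22.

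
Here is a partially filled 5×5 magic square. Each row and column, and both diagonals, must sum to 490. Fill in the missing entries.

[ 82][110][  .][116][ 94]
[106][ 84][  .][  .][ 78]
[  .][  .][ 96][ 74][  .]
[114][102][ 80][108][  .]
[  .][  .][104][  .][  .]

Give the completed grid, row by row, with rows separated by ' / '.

82 110 88 116 94 / 106 84 122 100 78 / 90 118 96 74 112 / 114 102 80 108 86 / 98 76 104 92 120

Using row 1: 82 + 110 + 116 + 94 + ? → (1,3) = 490 − 402 = 88.
Row 4 must total 490; the given cells sum to 404, so (4,5) = 86.
Using column 3: 88 + 96 + 80 + 104 + ? → (2,3) = 490 − 368 = 122.
Main diagonal must total 490; the given cells sum to 370, so (5,5) = 120.
Row 2 needs 490; the known cells sum to 390, so (2,4) = 100.
Using column 4: 116 + 100 + 74 + 108 + ? → (5,4) = 490 − 398 = 92.
Column 5 must total 490; the given cells sum to 378, so (3,5) = 112.
Anti-diagonal needs 490; the known cells sum to 392, so (5,1) = 98.
Row 5: 98 + 104 + 92 + 120 + ? = 490, so (5,2) = 76.
From column 1, 490 − (82 + 106 + 114 + 98) gives (3,1) = 90.
Column 2 needs 490; the known cells sum to 372, so (3,2) = 118.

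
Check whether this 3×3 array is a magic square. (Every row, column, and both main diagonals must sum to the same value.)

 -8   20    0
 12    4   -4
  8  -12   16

Row 1: -8 + 20 + 0 = 12.
Row 2: 12 + 4 + (-4) = 12.
Row 3: 8 + (-12) + 16 = 12.
Column 1: -8 + 12 + 8 = 12.
Column 2: 20 + 4 + (-12) = 12.
Column 3: 0 + (-4) + 16 = 12.
Main diagonal: -8 + 4 + 16 = 12.
Anti-diagonal: 0 + 4 + 8 = 12.
All lines sum to 12.

Yes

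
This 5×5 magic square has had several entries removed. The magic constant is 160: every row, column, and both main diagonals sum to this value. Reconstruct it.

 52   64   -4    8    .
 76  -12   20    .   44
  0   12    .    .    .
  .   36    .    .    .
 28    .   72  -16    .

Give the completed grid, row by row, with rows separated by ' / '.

The remaining cell in row 1 is (1,5) = 160 − 120 = 40.
Row 2 needs 160; the known cells sum to 128, so (2,4) = 32.
From column 1, 160 − (52 + 76 + 0 + 28) gives (4,1) = 4.
The remaining cell in column 2 is (5,2) = 160 − 100 = 60.
Anti-diagonal needs 160; the known cells sum to 136, so (3,3) = 24.
Row 5 must total 160; the given cells sum to 144, so (5,5) = 16.
Using column 3: -4 + 20 + 24 + 72 + ? → (4,3) = 160 − 112 = 48.
Using main diagonal: 52 + (-12) + 24 + 16 + ? → (4,4) = 160 − 80 = 80.
Using row 4: 4 + 36 + 48 + 80 + ? → (4,5) = 160 − 168 = -8.
Column 4: 8 + 32 + 80 + (-16) + ? = 160, so (3,4) = 56.
Using column 5: 40 + 44 + (-8) + 16 + ? → (3,5) = 160 − 92 = 68.

52 64 -4 8 40 / 76 -12 20 32 44 / 0 12 24 56 68 / 4 36 48 80 -8 / 28 60 72 -16 16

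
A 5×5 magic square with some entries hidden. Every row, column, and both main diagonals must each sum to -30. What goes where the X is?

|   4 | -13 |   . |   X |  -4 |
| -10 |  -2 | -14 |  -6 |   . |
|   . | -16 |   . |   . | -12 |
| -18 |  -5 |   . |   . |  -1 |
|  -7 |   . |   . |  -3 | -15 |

-17

Row 2 must total -30; the given cells sum to -32, so (2,5) = 2.
From column 1, -30 − (4 + (-10) + (-18) + (-7)) gives (3,1) = 1.
Column 2 must total -30; the given cells sum to -36, so (5,2) = 6.
Anti-diagonal: -4 + (-6) + (-5) + (-7) + ? = -30, so (3,3) = -8.
Row 3 must total -30; the given cells sum to -35, so (3,4) = 5.
The remaining cell in row 5 is (5,3) = -30 − (-19) = -11.
Using main diagonal: 4 + (-2) + (-8) + (-15) + ? → (4,4) = -30 − (-21) = -9.
From row 4, -30 − (-18 + (-5) + (-9) + (-1)) gives (4,3) = 3.
Using column 3: -14 + (-8) + 3 + (-11) + ? → (1,3) = -30 − (-30) = 0.
Column 4: -6 + 5 + (-9) + (-3) + ? = -30, so (1,4) = -17.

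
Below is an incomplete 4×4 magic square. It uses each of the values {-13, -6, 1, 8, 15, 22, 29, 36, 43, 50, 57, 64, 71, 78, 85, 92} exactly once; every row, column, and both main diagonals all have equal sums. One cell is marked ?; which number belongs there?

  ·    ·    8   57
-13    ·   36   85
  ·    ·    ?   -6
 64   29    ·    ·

71

The 16 entries sum to 632, so each line sums to 632/4 = 158.
The remaining cell in row 2 is (2,2) = 158 − 108 = 50.
From column 4, 158 − (57 + 85 + (-6)) gives (4,4) = 22.
Anti-diagonal needs 158; the known cells sum to 157, so (3,2) = 1.
Using row 4: 64 + 29 + 22 + ? → (4,3) = 158 − 115 = 43.
Column 2: 50 + 1 + 29 + ? = 158, so (1,2) = 78.
Using column 3: 8 + 36 + 43 + ? → (3,3) = 158 − 87 = 71.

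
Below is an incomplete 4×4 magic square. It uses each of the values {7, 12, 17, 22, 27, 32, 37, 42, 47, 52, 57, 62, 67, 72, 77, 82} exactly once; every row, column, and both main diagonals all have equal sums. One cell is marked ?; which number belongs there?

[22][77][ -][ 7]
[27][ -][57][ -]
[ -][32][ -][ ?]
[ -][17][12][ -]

The 16 entries sum to 712, so each line sums to 712/4 = 178.
Row 1 needs 178; the known cells sum to 106, so (1,3) = 72.
Column 2: 77 + 32 + 17 + ? = 178, so (2,2) = 52.
From column 3, 178 − (72 + 57 + 12) gives (3,3) = 37.
From main diagonal, 178 − (22 + 52 + 37) gives (4,4) = 67.
The remaining cell in anti-diagonal is (4,1) = 178 − 96 = 82.
Using row 2: 27 + 52 + 57 + ? → (2,4) = 178 − 136 = 42.
From column 1, 178 − (22 + 27 + 82) gives (3,1) = 47.
From column 4, 178 − (7 + 42 + 67) gives (3,4) = 62.

62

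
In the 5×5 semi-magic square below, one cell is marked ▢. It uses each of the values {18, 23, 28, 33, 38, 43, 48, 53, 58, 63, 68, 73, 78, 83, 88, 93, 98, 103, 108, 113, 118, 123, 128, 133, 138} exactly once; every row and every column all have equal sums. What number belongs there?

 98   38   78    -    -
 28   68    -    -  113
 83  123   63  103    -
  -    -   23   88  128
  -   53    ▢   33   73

The 25 entries sum to 1950, so each line sums to 1950/5 = 390.
Row 3 must total 390; the given cells sum to 372, so (3,5) = 18.
The remaining cell in column 2 is (4,2) = 390 − 282 = 108.
Column 5 needs 390; the known cells sum to 332, so (1,5) = 58.
The remaining cell in row 1 is (1,4) = 390 − 272 = 118.
The remaining cell in row 4 is (4,1) = 390 − 347 = 43.
The remaining cell in column 1 is (5,1) = 390 − 252 = 138.
Using column 4: 118 + 103 + 88 + 33 + ? → (2,4) = 390 − 342 = 48.
Row 2 needs 390; the known cells sum to 257, so (2,3) = 133.
The remaining cell in row 5 is (5,3) = 390 − 297 = 93.

93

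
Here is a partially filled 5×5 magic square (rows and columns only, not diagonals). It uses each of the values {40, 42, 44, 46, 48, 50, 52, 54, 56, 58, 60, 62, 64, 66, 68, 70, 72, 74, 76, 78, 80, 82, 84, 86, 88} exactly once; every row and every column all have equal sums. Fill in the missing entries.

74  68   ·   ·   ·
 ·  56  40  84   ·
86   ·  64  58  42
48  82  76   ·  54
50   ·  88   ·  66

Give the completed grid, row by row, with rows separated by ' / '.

74 68 52 46 80 / 62 56 40 84 78 / 86 70 64 58 42 / 48 82 76 60 54 / 50 44 88 72 66

The 25 entries sum to 1600, so each line sums to 1600/5 = 320.
Row 3 needs 320; the known cells sum to 250, so (3,2) = 70.
Using row 4: 48 + 82 + 76 + 54 + ? → (4,4) = 320 − 260 = 60.
From column 1, 320 − (74 + 86 + 48 + 50) gives (2,1) = 62.
Column 2 needs 320; the known cells sum to 276, so (5,2) = 44.
The remaining cell in column 3 is (1,3) = 320 − 268 = 52.
Row 2 needs 320; the known cells sum to 242, so (2,5) = 78.
The remaining cell in row 5 is (5,4) = 320 − 248 = 72.
Using column 4: 84 + 58 + 60 + 72 + ? → (1,4) = 320 − 274 = 46.
The remaining cell in column 5 is (1,5) = 320 − 240 = 80.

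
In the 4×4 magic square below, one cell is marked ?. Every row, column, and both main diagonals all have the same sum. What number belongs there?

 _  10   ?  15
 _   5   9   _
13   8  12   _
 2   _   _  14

Anti-diagonal is complete and sums to 34; that is the magic constant.
Row 3 must total 34; the given cells sum to 33, so (3,4) = 1.
Column 2: 10 + 5 + 8 + ? = 34, so (4,2) = 11.
Column 4 must total 34; the given cells sum to 30, so (2,4) = 4.
Main diagonal must total 34; the given cells sum to 31, so (1,1) = 3.
Row 1 must total 34; the given cells sum to 28, so (1,3) = 6.

6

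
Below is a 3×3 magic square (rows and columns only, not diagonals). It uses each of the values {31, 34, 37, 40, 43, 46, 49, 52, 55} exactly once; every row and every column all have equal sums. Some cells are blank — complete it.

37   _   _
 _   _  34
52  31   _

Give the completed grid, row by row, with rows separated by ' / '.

37 43 49 / 40 55 34 / 52 31 46

The 9 entries sum to 387, so each line sums to 387/3 = 129.
The remaining cell in row 3 is (3,3) = 129 − 83 = 46.
Column 1: 37 + 52 + ? = 129, so (2,1) = 40.
Using column 3: 34 + 46 + ? → (1,3) = 129 − 80 = 49.
Row 1 needs 129; the known cells sum to 86, so (1,2) = 43.
The remaining cell in row 2 is (2,2) = 129 − 74 = 55.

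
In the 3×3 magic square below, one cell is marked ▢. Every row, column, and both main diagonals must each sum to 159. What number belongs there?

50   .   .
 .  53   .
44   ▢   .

59

Column 1 needs 159; the known cells sum to 94, so (2,1) = 65.
The remaining cell in main diagonal is (3,3) = 159 − 103 = 56.
Anti-diagonal: 53 + 44 + ? = 159, so (1,3) = 62.
The remaining cell in row 1 is (1,2) = 159 − 112 = 47.
Using row 2: 65 + 53 + ? → (2,3) = 159 − 118 = 41.
Using row 3: 44 + 56 + ? → (3,2) = 159 − 100 = 59.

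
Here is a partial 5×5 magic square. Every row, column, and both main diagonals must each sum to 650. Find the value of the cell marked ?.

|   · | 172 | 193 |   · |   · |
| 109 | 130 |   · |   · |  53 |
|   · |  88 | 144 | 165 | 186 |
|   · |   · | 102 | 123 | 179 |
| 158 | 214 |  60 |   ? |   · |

81

Row 3 needs 650; the known cells sum to 583, so (3,1) = 67.
Column 2 must total 650; the given cells sum to 604, so (4,2) = 46.
Using column 3: 193 + 144 + 102 + 60 + ? → (2,3) = 650 − 499 = 151.
Row 2: 109 + 130 + 151 + 53 + ? = 650, so (2,4) = 207.
From row 4, 650 − (46 + 102 + 123 + 179) gives (4,1) = 200.
Column 1: 109 + 67 + 200 + 158 + ? = 650, so (1,1) = 116.
The remaining cell in main diagonal is (5,5) = 650 − 513 = 137.
Anti-diagonal needs 650; the known cells sum to 555, so (1,5) = 95.
Row 1: 116 + 172 + 193 + 95 + ? = 650, so (1,4) = 74.
The remaining cell in row 5 is (5,4) = 650 − 569 = 81.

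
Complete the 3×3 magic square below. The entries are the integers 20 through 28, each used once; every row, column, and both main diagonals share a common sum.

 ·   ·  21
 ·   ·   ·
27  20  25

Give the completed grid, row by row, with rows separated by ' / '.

23 28 21 / 22 24 26 / 27 20 25

The entries are 20 through 28, which sum to 216, so each line sums to 216/3 = 72.
Column 3 needs 72; the known cells sum to 46, so (2,3) = 26.
Anti-diagonal must total 72; the given cells sum to 48, so (2,2) = 24.
The remaining cell in row 2 is (2,1) = 72 − 50 = 22.
The remaining cell in column 1 is (1,1) = 72 − 49 = 23.
Using column 2: 24 + 20 + ? → (1,2) = 72 − 44 = 28.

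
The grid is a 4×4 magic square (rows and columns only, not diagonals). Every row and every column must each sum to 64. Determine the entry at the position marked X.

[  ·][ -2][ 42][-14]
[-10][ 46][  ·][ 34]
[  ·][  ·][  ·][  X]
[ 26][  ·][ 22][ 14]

30

Using row 1: -2 + 42 + (-14) + ? → (1,1) = 64 − 26 = 38.
The remaining cell in row 2 is (2,3) = 64 − 70 = -6.
From row 4, 64 − (26 + 22 + 14) gives (4,2) = 2.
From column 1, 64 − (38 + (-10) + 26) gives (3,1) = 10.
Using column 2: -2 + 46 + 2 + ? → (3,2) = 64 − 46 = 18.
Column 3 needs 64; the known cells sum to 58, so (3,3) = 6.
Column 4 must total 64; the given cells sum to 34, so (3,4) = 30.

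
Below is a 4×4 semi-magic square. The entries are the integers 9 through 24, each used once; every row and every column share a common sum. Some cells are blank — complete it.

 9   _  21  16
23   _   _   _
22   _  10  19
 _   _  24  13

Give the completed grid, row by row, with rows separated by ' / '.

9 20 21 16 / 23 14 11 18 / 22 15 10 19 / 12 17 24 13

The entries are 9 through 24, which sum to 264, so each line sums to 264/4 = 66.
Row 1 must total 66; the given cells sum to 46, so (1,2) = 20.
Row 3 needs 66; the known cells sum to 51, so (3,2) = 15.
The remaining cell in column 1 is (4,1) = 66 − 54 = 12.
Using column 3: 21 + 10 + 24 + ? → (2,3) = 66 − 55 = 11.
Column 4 must total 66; the given cells sum to 48, so (2,4) = 18.
Row 2 must total 66; the given cells sum to 52, so (2,2) = 14.
The remaining cell in row 4 is (4,2) = 66 − 49 = 17.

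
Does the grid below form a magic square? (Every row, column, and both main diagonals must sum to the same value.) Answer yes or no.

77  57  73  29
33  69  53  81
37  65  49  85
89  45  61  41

Yes

Row 1: 77 + 57 + 73 + 29 = 236.
Row 2: 33 + 69 + 53 + 81 = 236.
Row 3: 37 + 65 + 49 + 85 = 236.
Row 4: 89 + 45 + 61 + 41 = 236.
Column 1: 77 + 33 + 37 + 89 = 236.
Column 2: 57 + 69 + 65 + 45 = 236.
Column 3: 73 + 53 + 49 + 61 = 236.
Column 4: 29 + 81 + 85 + 41 = 236.
Main diagonal: 77 + 69 + 49 + 41 = 236.
Anti-diagonal: 29 + 53 + 65 + 89 = 236.
All lines sum to 236.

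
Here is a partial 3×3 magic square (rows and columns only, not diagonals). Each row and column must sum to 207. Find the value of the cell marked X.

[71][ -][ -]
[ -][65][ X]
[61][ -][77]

From row 3, 207 − (61 + 77) gives (3,2) = 69.
The remaining cell in column 1 is (2,1) = 207 − 132 = 75.
From column 2, 207 − (65 + 69) gives (1,2) = 73.
Using row 1: 71 + 73 + ? → (1,3) = 207 − 144 = 63.
Row 2: 75 + 65 + ? = 207, so (2,3) = 67.

67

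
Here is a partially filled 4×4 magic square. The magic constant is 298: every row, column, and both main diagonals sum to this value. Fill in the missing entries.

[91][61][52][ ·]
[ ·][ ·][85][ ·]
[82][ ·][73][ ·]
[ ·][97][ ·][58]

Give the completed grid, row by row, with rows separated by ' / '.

Using row 1: 91 + 61 + 52 + ? → (1,4) = 298 − 204 = 94.
Column 3 must total 298; the given cells sum to 210, so (4,3) = 88.
The remaining cell in main diagonal is (2,2) = 298 − 222 = 76.
From row 4, 298 − (97 + 88 + 58) gives (4,1) = 55.
From column 1, 298 − (91 + 82 + 55) gives (2,1) = 70.
Column 2 must total 298; the given cells sum to 234, so (3,2) = 64.
The remaining cell in row 2 is (2,4) = 298 − 231 = 67.
Row 3 must total 298; the given cells sum to 219, so (3,4) = 79.

91 61 52 94 / 70 76 85 67 / 82 64 73 79 / 55 97 88 58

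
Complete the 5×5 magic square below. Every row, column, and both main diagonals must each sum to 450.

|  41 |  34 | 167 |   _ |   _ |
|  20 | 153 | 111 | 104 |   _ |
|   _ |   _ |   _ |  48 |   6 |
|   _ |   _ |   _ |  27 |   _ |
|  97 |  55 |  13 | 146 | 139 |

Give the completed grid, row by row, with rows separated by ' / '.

Using row 2: 20 + 153 + 111 + 104 + ? → (2,5) = 450 − 388 = 62.
Using column 4: 104 + 48 + 27 + 146 + ? → (1,4) = 450 − 325 = 125.
Main diagonal: 41 + 153 + 27 + 139 + ? = 450, so (3,3) = 90.
Row 1 needs 450; the known cells sum to 367, so (1,5) = 83.
Column 3 must total 450; the given cells sum to 381, so (4,3) = 69.
Column 5: 83 + 62 + 6 + 139 + ? = 450, so (4,5) = 160.
The remaining cell in anti-diagonal is (4,2) = 450 − 374 = 76.
Using row 4: 76 + 69 + 27 + 160 + ? → (4,1) = 450 − 332 = 118.
From column 1, 450 − (41 + 20 + 118 + 97) gives (3,1) = 174.
The remaining cell in column 2 is (3,2) = 450 − 318 = 132.

41 34 167 125 83 / 20 153 111 104 62 / 174 132 90 48 6 / 118 76 69 27 160 / 97 55 13 146 139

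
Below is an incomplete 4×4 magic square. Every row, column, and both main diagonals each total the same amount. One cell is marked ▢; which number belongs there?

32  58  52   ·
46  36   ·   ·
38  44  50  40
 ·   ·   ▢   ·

28

Row 3 is complete and sums to 172; that is the magic constant.
Row 1: 32 + 58 + 52 + ? = 172, so (1,4) = 30.
Column 1 needs 172; the known cells sum to 116, so (4,1) = 56.
The remaining cell in column 2 is (4,2) = 172 − 138 = 34.
Main diagonal must total 172; the given cells sum to 118, so (4,4) = 54.
Using anti-diagonal: 30 + 44 + 56 + ? → (2,3) = 172 − 130 = 42.
Row 2 must total 172; the given cells sum to 124, so (2,4) = 48.
Row 4 must total 172; the given cells sum to 144, so (4,3) = 28.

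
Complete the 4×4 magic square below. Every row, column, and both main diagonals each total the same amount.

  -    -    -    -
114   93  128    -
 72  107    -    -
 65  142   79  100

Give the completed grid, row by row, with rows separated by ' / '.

135 44 121 86 / 114 93 128 51 / 72 107 58 149 / 65 142 79 100

Row 4 is already complete: 65 + 142 + 79 + 100 = 386, so that is the magic constant.
Row 2 needs 386; the known cells sum to 335, so (2,4) = 51.
Column 1 must total 386; the given cells sum to 251, so (1,1) = 135.
Column 2 needs 386; the known cells sum to 342, so (1,2) = 44.
Main diagonal: 135 + 93 + 100 + ? = 386, so (3,3) = 58.
The remaining cell in anti-diagonal is (1,4) = 386 − 300 = 86.
The remaining cell in row 1 is (1,3) = 386 − 265 = 121.
From row 3, 386 − (72 + 107 + 58) gives (3,4) = 149.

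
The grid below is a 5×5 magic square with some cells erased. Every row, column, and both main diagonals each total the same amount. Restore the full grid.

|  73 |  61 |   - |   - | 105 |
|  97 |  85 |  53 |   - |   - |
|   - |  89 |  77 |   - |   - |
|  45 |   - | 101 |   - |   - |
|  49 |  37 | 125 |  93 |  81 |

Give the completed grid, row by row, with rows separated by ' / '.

73 61 29 117 105 / 97 85 53 41 109 / 121 89 77 65 33 / 45 113 101 69 57 / 49 37 125 93 81

Row 5 is already complete: 49 + 37 + 125 + 93 + 81 = 385, so that is the magic constant.
From column 1, 385 − (73 + 97 + 45 + 49) gives (3,1) = 121.
Using column 2: 61 + 85 + 89 + 37 + ? → (4,2) = 385 − 272 = 113.
Column 3 must total 385; the given cells sum to 356, so (1,3) = 29.
From main diagonal, 385 − (73 + 85 + 77 + 81) gives (4,4) = 69.
Using anti-diagonal: 105 + 77 + 113 + 49 + ? → (2,4) = 385 − 344 = 41.
Row 1: 73 + 61 + 29 + 105 + ? = 385, so (1,4) = 117.
Row 2 must total 385; the given cells sum to 276, so (2,5) = 109.
The remaining cell in row 4 is (4,5) = 385 − 328 = 57.
Column 4 needs 385; the known cells sum to 320, so (3,4) = 65.
The remaining cell in column 5 is (3,5) = 385 − 352 = 33.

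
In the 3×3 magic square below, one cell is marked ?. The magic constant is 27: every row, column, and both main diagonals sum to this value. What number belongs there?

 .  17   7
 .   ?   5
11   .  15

From row 1, 27 − (17 + 7) gives (1,1) = 3.
Row 3: 11 + 15 + ? = 27, so (3,2) = 1.
Column 1: 3 + 11 + ? = 27, so (2,1) = 13.
Column 2 needs 27; the known cells sum to 18, so (2,2) = 9.

9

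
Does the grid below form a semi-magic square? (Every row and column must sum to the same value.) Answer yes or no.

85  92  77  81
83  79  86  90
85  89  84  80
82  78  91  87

Row 1: 85 + 92 + 77 + 81 = 335.
Row 2: 83 + 79 + 86 + 90 = 338.
Row 3: 85 + 89 + 84 + 80 = 338.
Row 4: 82 + 78 + 91 + 87 = 338.
Column 1: 85 + 83 + 85 + 82 = 335.
Column 2: 92 + 79 + 89 + 78 = 338.
Column 3: 77 + 86 + 84 + 91 = 338.
Column 4: 81 + 90 + 80 + 87 = 338.

No — column 4 sums to 338 but column 1 sums to 335.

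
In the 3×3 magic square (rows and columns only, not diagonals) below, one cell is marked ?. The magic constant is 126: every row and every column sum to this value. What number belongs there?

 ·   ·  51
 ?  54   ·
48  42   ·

33

From row 3, 126 − (48 + 42) gives (3,3) = 36.
The remaining cell in column 2 is (1,2) = 126 − 96 = 30.
Column 3 must total 126; the given cells sum to 87, so (2,3) = 39.
The remaining cell in row 1 is (1,1) = 126 − 81 = 45.
Row 2: 54 + 39 + ? = 126, so (2,1) = 33.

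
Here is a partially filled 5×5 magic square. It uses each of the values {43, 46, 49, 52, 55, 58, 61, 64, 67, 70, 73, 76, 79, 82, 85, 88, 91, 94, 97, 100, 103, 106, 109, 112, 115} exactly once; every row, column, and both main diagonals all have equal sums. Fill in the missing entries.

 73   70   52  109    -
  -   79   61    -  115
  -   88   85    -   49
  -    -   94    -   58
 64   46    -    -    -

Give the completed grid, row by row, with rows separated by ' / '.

73 70 52 109 91 / 97 79 61 43 115 / 106 88 85 67 49 / 55 112 94 76 58 / 64 46 103 100 82

The 25 entries sum to 1975, so each line sums to 1975/5 = 395.
The remaining cell in row 1 is (1,5) = 395 − 304 = 91.
Using column 2: 70 + 79 + 88 + 46 + ? → (4,2) = 395 − 283 = 112.
From column 3, 395 − (52 + 61 + 85 + 94) gives (5,3) = 103.
Column 5: 91 + 115 + 49 + 58 + ? = 395, so (5,5) = 82.
Using main diagonal: 73 + 79 + 85 + 82 + ? → (4,4) = 395 − 319 = 76.
From anti-diagonal, 395 − (91 + 85 + 112 + 64) gives (2,4) = 43.
From row 2, 395 − (79 + 61 + 43 + 115) gives (2,1) = 97.
From row 4, 395 − (112 + 94 + 76 + 58) gives (4,1) = 55.
From row 5, 395 − (64 + 46 + 103 + 82) gives (5,4) = 100.
Column 1 must total 395; the given cells sum to 289, so (3,1) = 106.
The remaining cell in column 4 is (3,4) = 395 − 328 = 67.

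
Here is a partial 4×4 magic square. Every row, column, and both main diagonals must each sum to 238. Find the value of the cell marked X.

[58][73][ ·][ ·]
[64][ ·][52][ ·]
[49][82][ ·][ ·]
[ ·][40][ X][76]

55

Column 1: 58 + 64 + 49 + ? = 238, so (4,1) = 67.
Column 2: 73 + 82 + 40 + ? = 238, so (2,2) = 43.
From main diagonal, 238 − (58 + 43 + 76) gives (3,3) = 61.
From anti-diagonal, 238 − (52 + 82 + 67) gives (1,4) = 37.
From row 1, 238 − (58 + 73 + 37) gives (1,3) = 70.
Using row 2: 64 + 43 + 52 + ? → (2,4) = 238 − 159 = 79.
Row 3: 49 + 82 + 61 + ? = 238, so (3,4) = 46.
Using row 4: 67 + 40 + 76 + ? → (4,3) = 238 − 183 = 55.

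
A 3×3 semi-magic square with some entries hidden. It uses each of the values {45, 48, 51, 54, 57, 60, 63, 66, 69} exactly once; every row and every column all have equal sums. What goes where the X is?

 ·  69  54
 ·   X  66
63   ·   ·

The 9 entries sum to 513, so each line sums to 513/3 = 171.
Row 1 must total 171; the given cells sum to 123, so (1,1) = 48.
Column 1 needs 171; the known cells sum to 111, so (2,1) = 60.
Column 3: 54 + 66 + ? = 171, so (3,3) = 51.
Row 2 must total 171; the given cells sum to 126, so (2,2) = 45.

45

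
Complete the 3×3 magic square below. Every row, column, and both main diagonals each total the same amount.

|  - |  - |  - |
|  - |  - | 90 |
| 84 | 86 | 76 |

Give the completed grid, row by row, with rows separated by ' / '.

Row 3 is already complete: 84 + 86 + 76 = 246, so that is the magic constant.
From column 3, 246 − (90 + 76) gives (1,3) = 80.
Using anti-diagonal: 80 + 84 + ? → (2,2) = 246 − 164 = 82.
Using row 2: 82 + 90 + ? → (2,1) = 246 − 172 = 74.
Using column 1: 74 + 84 + ? → (1,1) = 246 − 158 = 88.
Using column 2: 82 + 86 + ? → (1,2) = 246 − 168 = 78.

88 78 80 / 74 82 90 / 84 86 76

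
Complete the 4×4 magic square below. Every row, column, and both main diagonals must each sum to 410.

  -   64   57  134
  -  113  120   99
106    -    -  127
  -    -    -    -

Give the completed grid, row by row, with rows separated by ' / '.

155 64 57 134 / 78 113 120 99 / 106 85 92 127 / 71 148 141 50

Row 1 must total 410; the given cells sum to 255, so (1,1) = 155.
Row 2: 113 + 120 + 99 + ? = 410, so (2,1) = 78.
Column 1 needs 410; the known cells sum to 339, so (4,1) = 71.
The remaining cell in column 4 is (4,4) = 410 − 360 = 50.
Using main diagonal: 155 + 113 + 50 + ? → (3,3) = 410 − 318 = 92.
Anti-diagonal must total 410; the given cells sum to 325, so (3,2) = 85.
The remaining cell in column 2 is (4,2) = 410 − 262 = 148.
Column 3: 57 + 120 + 92 + ? = 410, so (4,3) = 141.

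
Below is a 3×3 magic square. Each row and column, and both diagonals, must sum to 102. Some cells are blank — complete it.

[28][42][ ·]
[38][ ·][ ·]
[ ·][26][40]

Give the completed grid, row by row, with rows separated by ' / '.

Row 1: 28 + 42 + ? = 102, so (1,3) = 32.
From row 3, 102 − (26 + 40) gives (3,1) = 36.
Column 2 needs 102; the known cells sum to 68, so (2,2) = 34.
Using column 3: 32 + 40 + ? → (2,3) = 102 − 72 = 30.

28 42 32 / 38 34 30 / 36 26 40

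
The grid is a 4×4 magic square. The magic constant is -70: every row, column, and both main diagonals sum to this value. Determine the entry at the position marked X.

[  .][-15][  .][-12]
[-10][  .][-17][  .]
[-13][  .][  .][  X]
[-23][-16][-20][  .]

-25

Row 4 must total -70; the given cells sum to -59, so (4,4) = -11.
Using column 1: -10 + (-13) + (-23) + ? → (1,1) = -70 − (-46) = -24.
Anti-diagonal needs -70; the known cells sum to -52, so (3,2) = -18.
Row 1 must total -70; the given cells sum to -51, so (1,3) = -19.
Column 2 needs -70; the known cells sum to -49, so (2,2) = -21.
Using column 3: -19 + (-17) + (-20) + ? → (3,3) = -70 − (-56) = -14.
From row 2, -70 − (-10 + (-21) + (-17)) gives (2,4) = -22.
Using row 3: -13 + (-18) + (-14) + ? → (3,4) = -70 − (-45) = -25.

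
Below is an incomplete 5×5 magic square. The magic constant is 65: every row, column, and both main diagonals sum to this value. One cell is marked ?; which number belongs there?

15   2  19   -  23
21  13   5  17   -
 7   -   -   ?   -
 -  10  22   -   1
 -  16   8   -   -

3

Using row 1: 15 + 2 + 19 + 23 + ? → (1,4) = 65 − 59 = 6.
Using row 2: 21 + 13 + 5 + 17 + ? → (2,5) = 65 − 56 = 9.
Column 2 must total 65; the given cells sum to 41, so (3,2) = 24.
The remaining cell in column 3 is (3,3) = 65 − 54 = 11.
From anti-diagonal, 65 − (23 + 17 + 11 + 10) gives (5,1) = 4.
The remaining cell in column 1 is (4,1) = 65 − 47 = 18.
Row 4 must total 65; the given cells sum to 51, so (4,4) = 14.
From main diagonal, 65 − (15 + 13 + 11 + 14) gives (5,5) = 12.
The remaining cell in row 5 is (5,4) = 65 − 40 = 25.
The remaining cell in column 4 is (3,4) = 65 − 62 = 3.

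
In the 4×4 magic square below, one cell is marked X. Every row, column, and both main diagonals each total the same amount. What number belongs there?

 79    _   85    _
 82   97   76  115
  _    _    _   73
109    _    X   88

Row 2 is complete and sums to 370; that is the magic constant.
Column 1 must total 370; the given cells sum to 270, so (3,1) = 100.
Column 4 must total 370; the given cells sum to 276, so (1,4) = 94.
Main diagonal must total 370; the given cells sum to 264, so (3,3) = 106.
Using anti-diagonal: 94 + 76 + 109 + ? → (3,2) = 370 − 279 = 91.
Row 1: 79 + 85 + 94 + ? = 370, so (1,2) = 112.
Column 2: 112 + 97 + 91 + ? = 370, so (4,2) = 70.
Using column 3: 85 + 76 + 106 + ? → (4,3) = 370 − 267 = 103.

103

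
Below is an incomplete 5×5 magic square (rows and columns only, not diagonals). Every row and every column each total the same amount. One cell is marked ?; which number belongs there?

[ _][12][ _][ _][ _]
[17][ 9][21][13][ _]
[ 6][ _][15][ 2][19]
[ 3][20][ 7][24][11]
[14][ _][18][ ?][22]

10

Row 4 is complete and sums to 65; that is the magic constant.
From row 2, 65 − (17 + 9 + 21 + 13) gives (2,5) = 5.
Row 3 needs 65; the known cells sum to 42, so (3,2) = 23.
Column 1 needs 65; the known cells sum to 40, so (1,1) = 25.
The remaining cell in column 2 is (5,2) = 65 − 64 = 1.
Column 3 needs 65; the known cells sum to 61, so (1,3) = 4.
Column 5: 5 + 19 + 11 + 22 + ? = 65, so (1,5) = 8.
Row 1 needs 65; the known cells sum to 49, so (1,4) = 16.
Row 5 must total 65; the given cells sum to 55, so (5,4) = 10.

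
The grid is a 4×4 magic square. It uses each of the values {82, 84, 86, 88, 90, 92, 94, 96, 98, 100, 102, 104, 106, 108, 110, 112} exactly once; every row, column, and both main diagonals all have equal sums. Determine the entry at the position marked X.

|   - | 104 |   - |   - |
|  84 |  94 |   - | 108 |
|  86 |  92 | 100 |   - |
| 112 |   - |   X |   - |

90

The 16 entries sum to 1552, so each line sums to 1552/4 = 388.
Row 2: 84 + 94 + 108 + ? = 388, so (2,3) = 102.
From row 3, 388 − (86 + 92 + 100) gives (3,4) = 110.
Column 1 needs 388; the known cells sum to 282, so (1,1) = 106.
From column 2, 388 − (104 + 94 + 92) gives (4,2) = 98.
Main diagonal: 106 + 94 + 100 + ? = 388, so (4,4) = 88.
Anti-diagonal must total 388; the given cells sum to 306, so (1,4) = 82.
Row 1: 106 + 104 + 82 + ? = 388, so (1,3) = 96.
Row 4 must total 388; the given cells sum to 298, so (4,3) = 90.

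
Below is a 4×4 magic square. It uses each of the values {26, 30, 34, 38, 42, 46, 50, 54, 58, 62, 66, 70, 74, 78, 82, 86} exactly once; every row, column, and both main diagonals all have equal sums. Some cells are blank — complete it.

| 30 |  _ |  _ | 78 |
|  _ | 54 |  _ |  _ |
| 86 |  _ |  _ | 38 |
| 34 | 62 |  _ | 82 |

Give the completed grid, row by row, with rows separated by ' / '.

30 66 50 78 / 74 54 70 26 / 86 42 58 38 / 34 62 46 82

The 16 entries sum to 896, so each line sums to 896/4 = 224.
From row 4, 224 − (34 + 62 + 82) gives (4,3) = 46.
Column 1 needs 224; the known cells sum to 150, so (2,1) = 74.
From column 4, 224 − (78 + 38 + 82) gives (2,4) = 26.
The remaining cell in main diagonal is (3,3) = 224 − 166 = 58.
From row 2, 224 − (74 + 54 + 26) gives (2,3) = 70.
The remaining cell in row 3 is (3,2) = 224 − 182 = 42.
From column 2, 224 − (54 + 42 + 62) gives (1,2) = 66.
Column 3 needs 224; the known cells sum to 174, so (1,3) = 50.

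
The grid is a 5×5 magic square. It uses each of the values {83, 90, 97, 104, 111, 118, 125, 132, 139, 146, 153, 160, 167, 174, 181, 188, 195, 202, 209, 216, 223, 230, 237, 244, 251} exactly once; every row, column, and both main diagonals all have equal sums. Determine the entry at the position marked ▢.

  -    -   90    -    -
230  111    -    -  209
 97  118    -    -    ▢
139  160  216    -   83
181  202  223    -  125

The 25 entries sum to 4175, so each line sums to 4175/5 = 835.
Row 4: 139 + 160 + 216 + 83 + ? = 835, so (4,4) = 237.
The remaining cell in row 5 is (5,4) = 835 − 731 = 104.
Column 1 needs 835; the known cells sum to 647, so (1,1) = 188.
The remaining cell in column 2 is (1,2) = 835 − 591 = 244.
Main diagonal: 188 + 111 + 237 + 125 + ? = 835, so (3,3) = 174.
Using column 3: 90 + 174 + 216 + 223 + ? → (2,3) = 835 − 703 = 132.
Row 2 needs 835; the known cells sum to 682, so (2,4) = 153.
Anti-diagonal must total 835; the given cells sum to 668, so (1,5) = 167.
From row 1, 835 − (188 + 244 + 90 + 167) gives (1,4) = 146.
Column 4: 146 + 153 + 237 + 104 + ? = 835, so (3,4) = 195.
The remaining cell in column 5 is (3,5) = 835 − 584 = 251.

251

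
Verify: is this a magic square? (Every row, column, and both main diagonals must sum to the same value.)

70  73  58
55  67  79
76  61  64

Row 1: 70 + 73 + 58 = 201.
Row 2: 55 + 67 + 79 = 201.
Row 3: 76 + 61 + 64 = 201.
Column 1: 70 + 55 + 76 = 201.
Column 2: 73 + 67 + 61 = 201.
Column 3: 58 + 79 + 64 = 201.
Main diagonal: 70 + 67 + 64 = 201.
Anti-diagonal: 58 + 67 + 76 = 201.
All lines sum to 201.

Yes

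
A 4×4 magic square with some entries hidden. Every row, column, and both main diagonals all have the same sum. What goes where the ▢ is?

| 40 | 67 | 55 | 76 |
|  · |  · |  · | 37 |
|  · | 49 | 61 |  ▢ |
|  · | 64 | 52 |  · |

46

Row 1 is complete and sums to 238; that is the magic constant.
Column 2 needs 238; the known cells sum to 180, so (2,2) = 58.
Column 3 must total 238; the given cells sum to 168, so (2,3) = 70.
Main diagonal must total 238; the given cells sum to 159, so (4,4) = 79.
Anti-diagonal needs 238; the known cells sum to 195, so (4,1) = 43.
Using row 2: 58 + 70 + 37 + ? → (2,1) = 238 − 165 = 73.
Using column 1: 40 + 73 + 43 + ? → (3,1) = 238 − 156 = 82.
Using column 4: 76 + 37 + 79 + ? → (3,4) = 238 − 192 = 46.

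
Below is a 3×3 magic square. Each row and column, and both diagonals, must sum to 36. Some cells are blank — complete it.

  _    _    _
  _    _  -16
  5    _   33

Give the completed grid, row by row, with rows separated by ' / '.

-9 26 19 / 40 12 -16 / 5 -2 33

Using row 3: 5 + 33 + ? → (3,2) = 36 − 38 = -2.
From column 3, 36 − (-16 + 33) gives (1,3) = 19.
Anti-diagonal must total 36; the given cells sum to 24, so (2,2) = 12.
Row 2 needs 36; the known cells sum to -4, so (2,1) = 40.
Column 1 needs 36; the known cells sum to 45, so (1,1) = -9.
Using column 2: 12 + (-2) + ? → (1,2) = 36 − 10 = 26.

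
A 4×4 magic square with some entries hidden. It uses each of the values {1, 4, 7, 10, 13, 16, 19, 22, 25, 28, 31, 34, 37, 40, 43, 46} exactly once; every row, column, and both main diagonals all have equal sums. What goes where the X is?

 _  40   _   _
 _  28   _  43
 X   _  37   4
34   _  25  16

46

The 16 entries sum to 376, so each line sums to 376/4 = 94.
From row 4, 94 − (34 + 25 + 16) gives (4,2) = 19.
Column 2 needs 94; the known cells sum to 87, so (3,2) = 7.
From column 4, 94 − (43 + 4 + 16) gives (1,4) = 31.
The remaining cell in main diagonal is (1,1) = 94 − 81 = 13.
From anti-diagonal, 94 − (31 + 7 + 34) gives (2,3) = 22.
Row 1 needs 94; the known cells sum to 84, so (1,3) = 10.
The remaining cell in row 2 is (2,1) = 94 − 93 = 1.
Row 3: 7 + 37 + 4 + ? = 94, so (3,1) = 46.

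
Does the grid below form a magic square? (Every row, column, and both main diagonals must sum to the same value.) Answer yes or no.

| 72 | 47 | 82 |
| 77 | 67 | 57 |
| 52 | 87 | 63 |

No — column 3 sums to 202 but anti-diagonal sums to 201.

Row 1: 72 + 47 + 82 = 201.
Row 2: 77 + 67 + 57 = 201.
Row 3: 52 + 87 + 63 = 202.
Column 1: 72 + 77 + 52 = 201.
Column 2: 47 + 67 + 87 = 201.
Column 3: 82 + 57 + 63 = 202.
Main diagonal: 72 + 67 + 63 = 202.
Anti-diagonal: 82 + 67 + 52 = 201.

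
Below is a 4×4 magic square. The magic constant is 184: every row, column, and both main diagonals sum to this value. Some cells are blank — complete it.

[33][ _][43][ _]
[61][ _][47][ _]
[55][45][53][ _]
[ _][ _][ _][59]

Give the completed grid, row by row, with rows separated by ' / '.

33 51 43 57 / 61 39 47 37 / 55 45 53 31 / 35 49 41 59

Row 3 must total 184; the given cells sum to 153, so (3,4) = 31.
From column 1, 184 − (33 + 61 + 55) gives (4,1) = 35.
Column 3: 43 + 47 + 53 + ? = 184, so (4,3) = 41.
Main diagonal: 33 + 53 + 59 + ? = 184, so (2,2) = 39.
The remaining cell in anti-diagonal is (1,4) = 184 − 127 = 57.
Row 1 needs 184; the known cells sum to 133, so (1,2) = 51.
The remaining cell in row 2 is (2,4) = 184 − 147 = 37.
Row 4 must total 184; the given cells sum to 135, so (4,2) = 49.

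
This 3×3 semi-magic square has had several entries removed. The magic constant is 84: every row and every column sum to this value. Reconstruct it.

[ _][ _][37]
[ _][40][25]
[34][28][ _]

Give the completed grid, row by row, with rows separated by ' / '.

Using row 2: 40 + 25 + ? → (2,1) = 84 − 65 = 19.
The remaining cell in row 3 is (3,3) = 84 − 62 = 22.
Column 1: 19 + 34 + ? = 84, so (1,1) = 31.
From column 2, 84 − (40 + 28) gives (1,2) = 16.

31 16 37 / 19 40 25 / 34 28 22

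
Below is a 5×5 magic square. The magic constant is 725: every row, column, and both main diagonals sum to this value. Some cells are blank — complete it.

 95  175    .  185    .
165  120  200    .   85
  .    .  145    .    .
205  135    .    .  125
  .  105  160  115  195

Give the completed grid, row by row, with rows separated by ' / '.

95 175 130 185 140 / 165 120 200 155 85 / 110 190 145 100 180 / 205 135 90 170 125 / 150 105 160 115 195

Row 2: 165 + 120 + 200 + 85 + ? = 725, so (2,4) = 155.
Row 5: 105 + 160 + 115 + 195 + ? = 725, so (5,1) = 150.
Column 1: 95 + 165 + 205 + 150 + ? = 725, so (3,1) = 110.
The remaining cell in column 2 is (3,2) = 725 − 535 = 190.
Main diagonal: 95 + 120 + 145 + 195 + ? = 725, so (4,4) = 170.
Anti-diagonal needs 725; the known cells sum to 585, so (1,5) = 140.
Row 1: 95 + 175 + 185 + 140 + ? = 725, so (1,3) = 130.
Row 4 needs 725; the known cells sum to 635, so (4,3) = 90.
The remaining cell in column 4 is (3,4) = 725 − 625 = 100.
Column 5 must total 725; the given cells sum to 545, so (3,5) = 180.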